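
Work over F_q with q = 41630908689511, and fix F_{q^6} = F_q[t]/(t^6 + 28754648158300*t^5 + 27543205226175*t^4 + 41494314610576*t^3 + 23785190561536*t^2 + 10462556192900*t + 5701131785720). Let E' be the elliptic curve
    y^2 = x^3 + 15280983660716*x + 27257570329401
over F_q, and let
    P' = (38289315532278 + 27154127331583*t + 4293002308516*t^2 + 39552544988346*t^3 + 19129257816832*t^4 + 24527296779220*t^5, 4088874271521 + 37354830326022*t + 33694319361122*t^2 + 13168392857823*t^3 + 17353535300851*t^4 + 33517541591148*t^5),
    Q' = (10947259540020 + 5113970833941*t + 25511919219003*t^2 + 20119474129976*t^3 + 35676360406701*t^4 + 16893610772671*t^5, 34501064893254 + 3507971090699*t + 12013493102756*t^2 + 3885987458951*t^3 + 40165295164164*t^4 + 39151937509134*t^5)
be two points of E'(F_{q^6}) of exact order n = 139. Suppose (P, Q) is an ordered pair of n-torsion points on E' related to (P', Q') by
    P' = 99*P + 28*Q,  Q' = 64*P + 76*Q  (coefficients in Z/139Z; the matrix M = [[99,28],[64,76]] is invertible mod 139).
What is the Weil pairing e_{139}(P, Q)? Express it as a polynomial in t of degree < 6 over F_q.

Alternating bilinearity on E[139] (values in mu_{139} in F_{41630908689511^6}) gives e(P',Q') = e(P,Q)^det(M).
So e_{139}(P,Q) = e_{139}(P',Q')^{59}, since 33*59 = 1 mod 139.
8-bit Miller (10001011) on E'/F_{41630908689511} with a'=15280983660716, b'=27257570329401: accumulate tangent/chord ratios at Q'+S and P'+S'.
Miller gives e_{139}(P',Q') = 31751551926644 + 10950014671244*t + 31961875551315*t^2 + 12336212165803*t^3 + 5807471682078*t^4 + 13437875060853*t^5 in F_{41630908689511^6}.
(31751551926644 + 10950014671244*t + 31961875551315*t^2 + 12336212165803*t^3 + 5807471682078*t^4 + 13437875060853*t^5)^{59} mod (41630908689511,f) = 27165286142493 + 36431245193680*t + 33855885889792*t^2 + 40238394400778*t^3 + 13570498808716*t^4 + 145268484689*t^5.

27165286142493 + 36431245193680*t + 33855885889792*t^2 + 40238394400778*t^3 + 13570498808716*t^4 + 145268484689*t^5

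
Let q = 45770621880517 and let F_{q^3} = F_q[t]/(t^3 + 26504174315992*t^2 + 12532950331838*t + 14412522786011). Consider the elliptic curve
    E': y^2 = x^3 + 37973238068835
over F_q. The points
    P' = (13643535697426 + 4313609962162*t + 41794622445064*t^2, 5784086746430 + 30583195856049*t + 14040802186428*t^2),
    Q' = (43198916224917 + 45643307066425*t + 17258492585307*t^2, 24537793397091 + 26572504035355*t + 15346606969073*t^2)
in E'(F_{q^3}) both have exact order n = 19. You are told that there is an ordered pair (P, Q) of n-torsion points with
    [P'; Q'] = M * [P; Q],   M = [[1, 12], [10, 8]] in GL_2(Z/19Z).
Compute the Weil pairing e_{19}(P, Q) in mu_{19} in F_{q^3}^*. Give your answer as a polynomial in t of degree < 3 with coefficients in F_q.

25991182841741 + 10422317458935*t + 4074269071927*t^2

e_{19} is bilinear + alternating on E[19], so e_{19}(1*P + 12*Q, 10*P + 8*Q) = e_{19}(P,Q)^(1*8-12*10).
So e_{19}(P,Q) = e_{19}(P',Q')^{10}, since 2*10 = 1 mod 19.
Build f_{19,P'} and f_{19,Q'} via the 5-bit ladder of 19=10011_2; evaluate at shifted divisors; quotient in F_{45770621880517^3}.
f_P(D_Q)/f_Q(D_P) = 28728051771626 + 44130561288787*t + 18785332302952*t^2.
(28728051771626 + 44130561288787*t + 18785332302952*t^2)^{10} mod (45770621880517,f) = 25991182841741 + 10422317458935*t + 4074269071927*t^2.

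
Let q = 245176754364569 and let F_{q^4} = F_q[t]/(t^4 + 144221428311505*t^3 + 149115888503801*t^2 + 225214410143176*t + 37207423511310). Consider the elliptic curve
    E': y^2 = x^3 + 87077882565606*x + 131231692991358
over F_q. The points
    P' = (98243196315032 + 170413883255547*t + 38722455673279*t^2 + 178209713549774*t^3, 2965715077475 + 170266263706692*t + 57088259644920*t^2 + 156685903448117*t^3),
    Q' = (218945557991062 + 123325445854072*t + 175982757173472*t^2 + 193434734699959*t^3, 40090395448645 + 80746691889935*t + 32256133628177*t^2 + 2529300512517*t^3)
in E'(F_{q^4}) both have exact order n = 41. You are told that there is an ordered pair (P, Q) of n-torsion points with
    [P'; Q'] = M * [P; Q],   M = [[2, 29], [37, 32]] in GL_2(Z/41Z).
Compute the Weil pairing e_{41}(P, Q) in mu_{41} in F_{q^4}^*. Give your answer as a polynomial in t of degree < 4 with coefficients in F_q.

182646413419682 + 88364597925230*t + 21443675237082*t^2 + 86088864330328*t^3

Alternating bilinearity on E[41] (values in mu_{41} in F_{245176754364569^4}) gives e(P',Q') = e(P,Q)^det(M).
det M = 2*32 - 29*37 = -1009 = 16 (mod 41); 16^{-1} = 18 (mod 41).
n = 41 = (101001)_2 (6 bits, wt 3); accumulate f_{41,P'}(Q'+S)/f_{41,P'}(S) along the 5-step ladder.
The quotient is 75395781133457 + 58240905248077*t + 220408346897611*t^2 + 165616559483840*t^3.
Hence e(P,Q) = 182646413419682 + 88364597925230*t + 21443675237082*t^2 + 86088864330328*t^3 in F_{245176754364569^4}^*.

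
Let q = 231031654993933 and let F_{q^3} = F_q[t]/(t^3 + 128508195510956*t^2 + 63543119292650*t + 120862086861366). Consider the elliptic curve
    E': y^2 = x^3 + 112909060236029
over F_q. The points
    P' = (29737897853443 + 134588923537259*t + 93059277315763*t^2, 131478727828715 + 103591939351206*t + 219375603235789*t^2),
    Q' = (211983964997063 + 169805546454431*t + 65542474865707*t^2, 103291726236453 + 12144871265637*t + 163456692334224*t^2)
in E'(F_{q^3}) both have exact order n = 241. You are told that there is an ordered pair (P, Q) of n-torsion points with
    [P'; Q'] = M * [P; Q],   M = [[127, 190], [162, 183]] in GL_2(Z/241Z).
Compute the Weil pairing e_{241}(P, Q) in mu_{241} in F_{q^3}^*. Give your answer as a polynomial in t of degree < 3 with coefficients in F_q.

61565847150213 + 36066198708252*t + 179073005596463*t^2

The 241-Weil pairing on E[241] over F_{231031654993933} is alternating-bilinear: e_{241}(P',Q') = e_{241}(P,Q)^det(M).
127*183 - 190*162 = -7539; reduced mod 241: det = 173, inverse 202.
Run Miller on y^2=x^3+112909060236029 over F_{231031654993933}: ladder 11110001 (8 bits); e = f_P(D_Q)/f_Q(D_P).
e_{241}(P',Q') = 114694155262878 + 89679690720063*t + 126280175311469*t^2.
(114694155262878 + 89679690720063*t + 126280175311469*t^2)^{202} mod (231031654993933,f) = 61565847150213 + 36066198708252*t + 179073005596463*t^2.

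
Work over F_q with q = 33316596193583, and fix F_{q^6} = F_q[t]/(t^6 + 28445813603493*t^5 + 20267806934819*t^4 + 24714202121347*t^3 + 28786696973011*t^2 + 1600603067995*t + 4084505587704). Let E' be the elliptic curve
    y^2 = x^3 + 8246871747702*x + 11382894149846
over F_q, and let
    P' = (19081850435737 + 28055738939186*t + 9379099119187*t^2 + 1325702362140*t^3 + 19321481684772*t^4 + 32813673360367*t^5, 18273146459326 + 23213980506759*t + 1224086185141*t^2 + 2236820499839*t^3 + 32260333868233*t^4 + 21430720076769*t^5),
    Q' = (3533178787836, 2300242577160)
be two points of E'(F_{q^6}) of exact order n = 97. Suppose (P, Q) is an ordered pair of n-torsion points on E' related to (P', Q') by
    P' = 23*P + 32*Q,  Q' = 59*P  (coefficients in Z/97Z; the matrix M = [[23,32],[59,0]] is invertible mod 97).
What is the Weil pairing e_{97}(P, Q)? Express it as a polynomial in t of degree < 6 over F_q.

The 97-Weil pairing on E[97] over F_{33316596193583} is alternating-bilinear: e_{97}(P',Q') = e_{97}(P,Q)^det(M).
det M = 23*0 - 32*59 = -1888 = 52 (mod 97); 52^{-1} = 28 (mod 97).
Miller loop for e_{97} over F_{33316596193583^6}: bits of 97 = 1100001; 6 double steps + 2 add steps, l/v at each.
Result: e(P',Q') = 21195113199941 + 5163647797529*t + 22643384713101*t^2 + 23344195318661*t^3 + 27934123363499*t^4 + 361296839463*t^5.
Raise to 28: e(P,Q) = 402784866353 + 10640565701212*t + 17259921391379*t^2 + 31676377096843*t^3 + 29849765588264*t^4 + 12462156853404*t^5 in mu_{97}.

402784866353 + 10640565701212*t + 17259921391379*t^2 + 31676377096843*t^3 + 29849765588264*t^4 + 12462156853404*t^5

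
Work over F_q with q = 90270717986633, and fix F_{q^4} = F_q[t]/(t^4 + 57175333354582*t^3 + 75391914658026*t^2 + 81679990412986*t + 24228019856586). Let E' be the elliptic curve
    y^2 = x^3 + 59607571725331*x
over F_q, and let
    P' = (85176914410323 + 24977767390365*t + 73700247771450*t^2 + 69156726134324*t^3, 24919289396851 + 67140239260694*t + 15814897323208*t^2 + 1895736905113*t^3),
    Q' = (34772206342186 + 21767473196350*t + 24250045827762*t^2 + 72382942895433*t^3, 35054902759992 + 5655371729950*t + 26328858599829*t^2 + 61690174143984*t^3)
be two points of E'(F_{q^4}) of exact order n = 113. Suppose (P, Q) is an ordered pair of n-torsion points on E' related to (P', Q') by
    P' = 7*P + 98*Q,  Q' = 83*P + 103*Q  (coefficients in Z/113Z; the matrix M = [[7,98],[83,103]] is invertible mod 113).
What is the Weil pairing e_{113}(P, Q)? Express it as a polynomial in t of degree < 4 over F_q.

The 113-Weil pairing on E[113] over F_{90270717986633} is alternating-bilinear: e_{113}(P',Q') = e_{113}(P,Q)^det(M).
So e_{113}(P,Q) = e_{113}(P',Q')^{108}, since 45*108 = 1 mod 113.
7-bit Miller (1110001) on E'/F_{90270717986633} with a'=59607571725331, b'=0: accumulate tangent/chord ratios at Q'+S and P'+S'.
Result: e(P',Q') = 176036682571 + 12109830063061*t + 1539271705021*t^2 + 38055930274489*t^3.
Hence e(P,Q) = 44682305369916 + 46884267633825*t + 86856634430484*t^2 + 83819823014558*t^3 in F_{90270717986633^4}^*.

44682305369916 + 46884267633825*t + 86856634430484*t^2 + 83819823014558*t^3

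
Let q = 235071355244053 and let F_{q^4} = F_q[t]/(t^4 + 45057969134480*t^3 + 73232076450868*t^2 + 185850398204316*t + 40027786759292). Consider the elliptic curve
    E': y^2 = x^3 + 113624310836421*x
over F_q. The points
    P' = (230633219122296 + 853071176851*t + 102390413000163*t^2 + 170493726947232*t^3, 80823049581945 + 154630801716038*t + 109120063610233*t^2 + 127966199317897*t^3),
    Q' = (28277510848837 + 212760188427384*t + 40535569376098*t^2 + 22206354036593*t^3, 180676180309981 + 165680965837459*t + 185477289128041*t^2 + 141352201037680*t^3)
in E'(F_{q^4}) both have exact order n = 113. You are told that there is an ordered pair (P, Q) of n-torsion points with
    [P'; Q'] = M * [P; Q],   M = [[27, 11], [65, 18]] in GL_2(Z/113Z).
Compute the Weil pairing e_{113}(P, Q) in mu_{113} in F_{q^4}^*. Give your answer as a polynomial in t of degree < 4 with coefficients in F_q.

Under M = [[27,11],[65,18]] in GL_2(Z/113), e_{113}(P',Q') = e_{113}(P,Q)^(27*18-11*65 mod 113).
So e_{113}(P,Q) = e_{113}(P',Q')^{75}, since 110*75 = 1 mod 113.
Miller loop for e_{113} over F_{235071355244053^4}: bits of 113 = 1110001; 6 double steps + 3 add steps, l/v at each.
Result: e(P',Q') = 132973175113422 + 62544565161218*t + 47448942259277*t^2 + 59967835962541*t^3.
(132973175113422 + 62544565161218*t + 47448942259277*t^2 + 59967835962541*t^3)^{75} mod (235071355244053,f) = 176440921106470 + 57758994437154*t + 195191273581021*t^2 + 214628809148891*t^3.

176440921106470 + 57758994437154*t + 195191273581021*t^2 + 214628809148891*t^3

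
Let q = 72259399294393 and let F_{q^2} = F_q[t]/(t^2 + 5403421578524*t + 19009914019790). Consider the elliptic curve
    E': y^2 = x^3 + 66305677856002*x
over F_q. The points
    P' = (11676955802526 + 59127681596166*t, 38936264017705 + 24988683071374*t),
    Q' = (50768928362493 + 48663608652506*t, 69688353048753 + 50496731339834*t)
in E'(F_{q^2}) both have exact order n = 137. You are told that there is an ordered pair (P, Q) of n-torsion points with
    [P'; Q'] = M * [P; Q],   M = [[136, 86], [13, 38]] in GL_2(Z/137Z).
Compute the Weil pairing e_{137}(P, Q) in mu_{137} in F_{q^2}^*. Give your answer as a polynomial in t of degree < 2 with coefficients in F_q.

Under M = [[136,86],[13,38]] in GL_2(Z/137), e_{137}(P',Q') = e_{137}(P,Q)^(136*38-86*13 mod 137).
det(M) mod 137 = 77; its inverse in (Z/137)^* is 121 (check: 77*121 mod 137 = 1).
Run Miller on y^2=x^3+66305677856002*x over F_{72259399294393}: ladder 10001001 (8 bits); e = f_P(D_Q)/f_Q(D_P).
Result: e(P',Q') = 51191095214604 + 15817876165071*t.
(51191095214604 + 15817876165071*t)^{121} mod (72259399294393,f) = 3219618477931 + 55910727466004*t.

3219618477931 + 55910727466004*t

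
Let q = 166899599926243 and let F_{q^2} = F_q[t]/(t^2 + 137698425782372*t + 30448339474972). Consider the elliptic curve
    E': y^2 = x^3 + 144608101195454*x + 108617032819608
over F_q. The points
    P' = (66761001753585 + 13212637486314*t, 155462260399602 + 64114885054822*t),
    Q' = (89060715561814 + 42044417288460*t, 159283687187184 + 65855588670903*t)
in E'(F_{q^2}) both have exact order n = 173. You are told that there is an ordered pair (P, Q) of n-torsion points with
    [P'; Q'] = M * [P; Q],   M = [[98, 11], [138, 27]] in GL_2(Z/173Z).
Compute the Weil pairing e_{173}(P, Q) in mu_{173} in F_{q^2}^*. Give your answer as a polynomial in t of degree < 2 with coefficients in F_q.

e_{173} is bilinear + alternating on E[173], so e_{173}(98*P + 11*Q, 138*P + 27*Q) = e_{173}(P,Q)^(98*27-11*138).
det M = 98*27 - 11*138 = 1128 = 90 (mod 173); 90^{-1} = 25 (mod 173).
Miller loop for e_{173} over F_{166899599926243^2}: bits of 173 = 10101101; 7 double steps + 4 add steps, l/v at each.
Result: e(P',Q') = 94334985824114 + 54833172538588*t.
Thus e_{173}(P,Q) = 31108150420313 + 48418951684158*t.

31108150420313 + 48418951684158*t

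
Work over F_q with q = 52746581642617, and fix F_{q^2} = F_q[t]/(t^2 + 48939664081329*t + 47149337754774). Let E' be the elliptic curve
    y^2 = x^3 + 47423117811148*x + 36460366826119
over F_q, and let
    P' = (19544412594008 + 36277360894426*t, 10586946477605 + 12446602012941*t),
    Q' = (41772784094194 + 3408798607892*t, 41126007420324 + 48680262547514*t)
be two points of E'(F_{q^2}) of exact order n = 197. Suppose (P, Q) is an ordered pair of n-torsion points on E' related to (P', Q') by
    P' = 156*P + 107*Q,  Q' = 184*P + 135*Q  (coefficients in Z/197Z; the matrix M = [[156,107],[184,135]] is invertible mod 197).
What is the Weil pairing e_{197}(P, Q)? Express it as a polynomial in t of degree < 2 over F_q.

Under M = [[156,107],[184,135]] in GL_2(Z/197), e_{197}(P',Q') = e_{197}(P,Q)^(156*135-107*184 mod 197).
Inverting 190 mod 197: 28. Thus e_{197}(P,Q) = e(P',Q')^{28}.
Miller loop for e_{197} over F_{52746581642617^2}: bits of 197 = 11000101; 7 double steps + 3 add steps, l/v at each.
f_P(D_Q)/f_Q(D_P) = 19069742795310 + 7296819642731*t.
Raise to 28: e(P,Q) = 31138263494601 + 36817112069254*t in mu_{197}.

31138263494601 + 36817112069254*t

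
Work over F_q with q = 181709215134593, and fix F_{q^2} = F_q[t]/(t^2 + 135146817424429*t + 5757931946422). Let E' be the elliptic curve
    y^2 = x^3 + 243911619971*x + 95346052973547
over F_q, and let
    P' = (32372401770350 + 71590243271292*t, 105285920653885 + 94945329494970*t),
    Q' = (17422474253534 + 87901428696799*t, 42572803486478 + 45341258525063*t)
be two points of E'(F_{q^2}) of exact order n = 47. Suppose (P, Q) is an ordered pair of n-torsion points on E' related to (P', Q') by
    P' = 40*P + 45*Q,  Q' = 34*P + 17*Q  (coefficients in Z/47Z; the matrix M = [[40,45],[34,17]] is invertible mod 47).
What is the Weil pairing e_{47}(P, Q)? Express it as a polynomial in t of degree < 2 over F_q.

160703777872752 + 39766262944136*t

The 47-Weil pairing on E[47] over F_{181709215134593} is alternating-bilinear: e_{47}(P',Q') = e_{47}(P,Q)^det(M).
Hence e(P,Q) = e(P',Q')^{35} where 35 = 43^{-1} mod 47.
n = 47 = (101111)_2 (6 bits, wt 5); accumulate f_{47,P'}(Q'+S)/f_{47,P'}(S) along the 5-step ladder.
The quotient is 142421620059 + 64880451916617*t.
Thus e_{47}(P,Q) = 160703777872752 + 39766262944136*t.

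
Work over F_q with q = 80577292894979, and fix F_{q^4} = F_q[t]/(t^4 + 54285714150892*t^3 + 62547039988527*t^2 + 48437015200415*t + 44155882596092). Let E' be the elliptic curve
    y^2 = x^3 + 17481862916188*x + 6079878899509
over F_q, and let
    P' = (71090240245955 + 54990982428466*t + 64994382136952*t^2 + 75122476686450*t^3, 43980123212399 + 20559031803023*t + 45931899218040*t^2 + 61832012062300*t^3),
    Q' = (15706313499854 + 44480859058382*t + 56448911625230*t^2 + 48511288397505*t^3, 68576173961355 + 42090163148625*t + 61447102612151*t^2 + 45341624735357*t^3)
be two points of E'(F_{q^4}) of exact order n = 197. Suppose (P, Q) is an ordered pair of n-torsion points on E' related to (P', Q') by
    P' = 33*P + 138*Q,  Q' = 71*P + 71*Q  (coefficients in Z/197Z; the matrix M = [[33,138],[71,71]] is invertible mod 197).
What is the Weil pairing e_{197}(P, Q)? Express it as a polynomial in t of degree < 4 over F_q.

Alternating bilinearity on E[197] (values in mu_{197} in F_{80577292894979^4}) gives e(P',Q') = e(P,Q)^det(M).
Inverting 31 mod 197: 89. Thus e_{197}(P,Q) = e(P',Q')^{89}.
n = 197 = (11000101)_2 (8 bits, wt 4); accumulate f_{197,P'}(Q'+S)/f_{197,P'}(S) along the 7-step ladder.
Miller gives e_{197}(P',Q') = 13716154158330 + 60846976883778*t + 42007132664258*t^2 + 76952866347530*t^3 in F_{80577292894979^4}.
Thus e_{197}(P,Q) = 46080329605446 + 66167714240940*t + 14602387037905*t^2 + 33326259420943*t^3.

46080329605446 + 66167714240940*t + 14602387037905*t^2 + 33326259420943*t^3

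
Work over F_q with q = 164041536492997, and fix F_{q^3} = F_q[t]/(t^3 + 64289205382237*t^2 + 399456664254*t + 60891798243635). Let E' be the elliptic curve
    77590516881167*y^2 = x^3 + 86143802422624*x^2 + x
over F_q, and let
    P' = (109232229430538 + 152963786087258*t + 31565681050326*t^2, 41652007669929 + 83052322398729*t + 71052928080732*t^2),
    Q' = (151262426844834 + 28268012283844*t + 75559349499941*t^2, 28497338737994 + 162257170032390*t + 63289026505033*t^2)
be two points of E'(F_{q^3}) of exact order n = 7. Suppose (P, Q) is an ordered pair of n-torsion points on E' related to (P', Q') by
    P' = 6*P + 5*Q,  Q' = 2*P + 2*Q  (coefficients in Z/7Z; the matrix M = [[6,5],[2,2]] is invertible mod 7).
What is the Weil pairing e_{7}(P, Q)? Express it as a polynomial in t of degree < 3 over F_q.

e_{7}(aP+bQ,cP+dQ) = e_{7}(P,Q)^(ad-bc); with (a,b,c,d)=(6,5,2,2) this gives the det-7 law.
det M = 6*2 - 5*2 = 2 = 2 (mod 7); 2^{-1} = 4 (mod 7).
Montgomery->Weierstrass: x_W = 65815616315042*x+11473040690107, y_W=65815616315042*y on F_{164041536492997}; lands on y^2=x^3+4996899617177.
Build f_{7,P'} and f_{7,Q'} via the 3-bit ladder of 7=111_2; evaluate at shifted divisors; quotient in F_{164041536492997^3}.
The quotient is 100624965068387 + 31294266342685*t + 133914729540224*t^2.
Hence e(P,Q) = 100736953549081 + 158686188425578*t + 96610426295129*t^2 in F_{164041536492997^3}^*.

100736953549081 + 158686188425578*t + 96610426295129*t^2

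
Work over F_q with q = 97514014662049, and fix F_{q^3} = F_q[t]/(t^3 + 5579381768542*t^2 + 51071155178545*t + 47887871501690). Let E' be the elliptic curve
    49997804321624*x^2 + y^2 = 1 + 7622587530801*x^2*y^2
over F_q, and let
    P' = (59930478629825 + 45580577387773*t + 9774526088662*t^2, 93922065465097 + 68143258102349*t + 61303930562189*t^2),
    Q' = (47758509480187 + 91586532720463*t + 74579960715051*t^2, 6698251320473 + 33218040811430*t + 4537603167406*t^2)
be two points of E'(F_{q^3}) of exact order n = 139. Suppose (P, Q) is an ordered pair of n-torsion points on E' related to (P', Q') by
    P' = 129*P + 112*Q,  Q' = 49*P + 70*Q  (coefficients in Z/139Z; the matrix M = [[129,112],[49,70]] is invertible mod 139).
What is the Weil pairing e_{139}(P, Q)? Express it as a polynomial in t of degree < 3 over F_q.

The 139-Weil pairing on E[139] over F_{97514014662049} is alternating-bilinear: e_{139}(P',Q') = e_{139}(P,Q)^det(M).
Hence e(P,Q) = e(P',Q')^{83} where 83 = 67^{-1} mod 139.
Map (x,y)_Ed via u=(1+y)/(1-y), v=(1+y)/((1-y)x) to Montgomery A=58074169249593,B=13692010308693; then to (a',b')=(54166950230865,11937071418071).
n = 139 = (10001011)_2 (8 bits, wt 4); accumulate f_{139,P'}(Q'+S)/f_{139,P'}(S) along the 7-step ladder.
Miller gives e_{139}(P',Q') = 45398663777929 + 71227334585424*t + 60648112098000*t^2 in F_{97514014662049^3}.
e_{139}(P,Q) = (45398663777929 + 71227334585424*t + 60648112098000*t^2)^{83} = 65188517968427 + 18106123156262*t + 51222608482291*t^2.

65188517968427 + 18106123156262*t + 51222608482291*t^2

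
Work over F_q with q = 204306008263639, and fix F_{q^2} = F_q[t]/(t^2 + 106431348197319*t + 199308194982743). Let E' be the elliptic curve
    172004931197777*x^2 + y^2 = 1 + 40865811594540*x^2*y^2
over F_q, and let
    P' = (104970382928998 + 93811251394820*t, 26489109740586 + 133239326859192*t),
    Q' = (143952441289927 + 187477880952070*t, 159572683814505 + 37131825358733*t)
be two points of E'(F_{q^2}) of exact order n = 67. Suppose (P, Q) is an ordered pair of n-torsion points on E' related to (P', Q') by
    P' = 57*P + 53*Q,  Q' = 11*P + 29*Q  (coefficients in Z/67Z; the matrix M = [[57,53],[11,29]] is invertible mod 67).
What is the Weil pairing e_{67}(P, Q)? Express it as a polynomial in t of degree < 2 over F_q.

156853455321006 + 129990623197562*t

e_{67}(aP+bQ,cP+dQ) = e_{67}(P,Q)^(ad-bc); with (a,b,c,d)=(57,53,11,29) this gives the det-67 law.
det M = 57*29 - 53*11 = 1070 = 65 (mod 67); 65^{-1} = 33 (mod 67).
Map (x,y)_Ed via u=(1+y)/(1-y), v=(1+y)/((1-y)x) to Montgomery A=119017494120150,B=184037318738; then to (a',b')=(16932611495604,37975366730024).
Run Miller on y^2=x^3+16932611495604*x+37975366730024 over F_{204306008263639}: ladder 1000011 (7 bits); e = f_P(D_Q)/f_Q(D_P).
So e_{67}(P',Q') = 8308762840290 + 12865334252406*t.
Thus e_{67}(P,Q) = 156853455321006 + 129990623197562*t.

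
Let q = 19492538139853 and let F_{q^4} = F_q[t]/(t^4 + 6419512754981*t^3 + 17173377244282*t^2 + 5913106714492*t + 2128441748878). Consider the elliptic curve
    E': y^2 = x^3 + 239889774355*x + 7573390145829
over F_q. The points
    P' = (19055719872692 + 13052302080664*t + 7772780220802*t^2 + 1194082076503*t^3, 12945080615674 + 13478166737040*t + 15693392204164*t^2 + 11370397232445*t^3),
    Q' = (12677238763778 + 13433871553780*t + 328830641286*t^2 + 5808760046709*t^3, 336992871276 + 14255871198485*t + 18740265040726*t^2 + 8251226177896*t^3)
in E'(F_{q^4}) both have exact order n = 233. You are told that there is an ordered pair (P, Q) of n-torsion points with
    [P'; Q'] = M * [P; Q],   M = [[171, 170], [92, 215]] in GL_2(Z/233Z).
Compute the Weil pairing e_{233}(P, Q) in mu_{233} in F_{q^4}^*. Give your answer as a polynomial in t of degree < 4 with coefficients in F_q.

15167274691200 + 10471034608616*t + 13258672354671*t^2 + 14884763111432*t^3

The 233-Weil pairing on E[233] over F_{19492538139853} is alternating-bilinear: e_{233}(P',Q') = e_{233}(P,Q)^det(M).
Inverting 155 mod 233: 230. Thus e_{233}(P,Q) = e(P',Q')^{230}.
8-bit Miller (11101001) on E'/F_{19492538139853} with a'=239889774355, b'=7573390145829: accumulate tangent/chord ratios at Q'+S and P'+S'.
The quotient is 1366142910354 + 1312332257948*t + 10383124224601*t^2 + 15575819885189*t^3.
Finally e_{233}(P,Q) = 15167274691200 + 10471034608616*t + 13258672354671*t^2 + 14884763111432*t^3.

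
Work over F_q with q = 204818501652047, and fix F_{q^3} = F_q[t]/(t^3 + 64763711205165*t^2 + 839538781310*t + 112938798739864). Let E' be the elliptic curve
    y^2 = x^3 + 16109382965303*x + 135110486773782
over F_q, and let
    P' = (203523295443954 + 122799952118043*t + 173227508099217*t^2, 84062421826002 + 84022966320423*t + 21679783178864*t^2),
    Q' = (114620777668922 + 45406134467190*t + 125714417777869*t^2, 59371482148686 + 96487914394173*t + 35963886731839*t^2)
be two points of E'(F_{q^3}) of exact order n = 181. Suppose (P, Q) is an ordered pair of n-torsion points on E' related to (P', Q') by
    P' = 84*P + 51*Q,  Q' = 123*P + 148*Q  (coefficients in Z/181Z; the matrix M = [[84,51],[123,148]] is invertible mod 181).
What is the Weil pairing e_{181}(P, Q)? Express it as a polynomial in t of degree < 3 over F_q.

70862154750437 + 190914484471245*t + 37909599676172*t^2

Alternating bilinearity on E[181] (values in mu_{181} in F_{204818501652047^3}) gives e(P',Q') = e(P,Q)^det(M).
det(M) mod 181 = 5; its inverse in (Z/181)^* is 145 (check: 5*145 mod 181 = 1).
n = 181 = (10110101)_2 (8 bits, wt 5); accumulate f_{181,P'}(Q'+S)/f_{181,P'}(S) along the 7-step ladder.
So e_{181}(P',Q') = 103197244278575 + 47708509714137*t + 129166902635669*t^2.
e_{181}(P,Q) = (103197244278575 + 47708509714137*t + 129166902635669*t^2)^{145} = 70862154750437 + 190914484471245*t + 37909599676172*t^2.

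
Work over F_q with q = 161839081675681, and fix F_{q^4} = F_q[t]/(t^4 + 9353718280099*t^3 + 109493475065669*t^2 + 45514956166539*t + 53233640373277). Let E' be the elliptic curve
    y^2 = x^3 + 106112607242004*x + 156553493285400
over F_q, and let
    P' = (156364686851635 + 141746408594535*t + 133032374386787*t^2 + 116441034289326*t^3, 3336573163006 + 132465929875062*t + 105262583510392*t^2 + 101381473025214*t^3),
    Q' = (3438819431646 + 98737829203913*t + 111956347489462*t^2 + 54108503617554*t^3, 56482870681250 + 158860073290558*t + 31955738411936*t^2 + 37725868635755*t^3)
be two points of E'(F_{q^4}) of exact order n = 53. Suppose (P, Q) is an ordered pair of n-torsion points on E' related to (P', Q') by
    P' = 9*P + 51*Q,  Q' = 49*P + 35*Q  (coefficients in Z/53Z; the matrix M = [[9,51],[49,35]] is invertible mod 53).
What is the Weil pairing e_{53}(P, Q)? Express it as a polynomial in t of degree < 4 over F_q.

98175584393858 + 134325130433884*t + 115455335462653*t^2 + 156784326151058*t^3

The 53-Weil pairing on E[53] over F_{161839081675681} is alternating-bilinear: e_{53}(P',Q') = e_{53}(P,Q)^det(M).
det(M) mod 53 = 42; its inverse in (Z/53)^* is 24 (check: 42*24 mod 53 = 1).
Miller loop for e_{53} over F_{161839081675681^4}: bits of 53 = 110101; 5 double steps + 3 add steps, l/v at each.
f_P(D_Q)/f_Q(D_P) = 106881790988131 + 140417020114472*t + 103282798174178*t^2 + 126042888054768*t^3.
e_{53}(P,Q) = (106881790988131 + 140417020114472*t + 103282798174178*t^2 + 126042888054768*t^3)^{24} = 98175584393858 + 134325130433884*t + 115455335462653*t^2 + 156784326151058*t^3.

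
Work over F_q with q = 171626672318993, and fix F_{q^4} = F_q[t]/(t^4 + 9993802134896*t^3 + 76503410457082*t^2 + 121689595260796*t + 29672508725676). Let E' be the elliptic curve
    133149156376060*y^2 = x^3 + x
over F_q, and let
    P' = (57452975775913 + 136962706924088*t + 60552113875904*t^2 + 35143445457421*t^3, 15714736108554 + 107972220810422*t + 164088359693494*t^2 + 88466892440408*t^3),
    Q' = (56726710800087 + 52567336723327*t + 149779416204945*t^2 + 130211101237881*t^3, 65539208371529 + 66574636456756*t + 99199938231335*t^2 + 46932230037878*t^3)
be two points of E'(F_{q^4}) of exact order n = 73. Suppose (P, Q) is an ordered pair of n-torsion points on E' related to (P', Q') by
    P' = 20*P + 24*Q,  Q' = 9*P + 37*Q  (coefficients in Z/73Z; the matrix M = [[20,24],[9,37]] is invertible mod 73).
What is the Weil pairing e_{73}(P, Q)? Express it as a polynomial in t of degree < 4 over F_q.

145700454100259 + 159905171245698*t + 16911841844193*t^2 + 127444018663406*t^3

Alternating bilinearity on E[73] (values in mu_{73} in F_{171626672318993^4}) gives e(P',Q') = e(P,Q)^det(M).
Inverting 13 mod 73: 45. Thus e_{73}(P,Q) = e(P',Q')^{45}.
Montgomery->Weierstrass: x_W = 52520718224524*x, y_W=52520718224524*y on F_{171626672318993}; lands on y^2=x^3+166225205388108*x.
Build f_{73,P'} and f_{73,Q'} via the 7-bit ladder of 73=1001001_2; evaluate at shifted divisors; quotient in F_{171626672318993^4}.
e_{73}(P',Q') = 125804509086929 + 132540748030209*t + 16708084530842*t^2 + 17453495514755*t^3.
Raise to 45: e(P,Q) = 145700454100259 + 159905171245698*t + 16911841844193*t^2 + 127444018663406*t^3 in mu_{73}.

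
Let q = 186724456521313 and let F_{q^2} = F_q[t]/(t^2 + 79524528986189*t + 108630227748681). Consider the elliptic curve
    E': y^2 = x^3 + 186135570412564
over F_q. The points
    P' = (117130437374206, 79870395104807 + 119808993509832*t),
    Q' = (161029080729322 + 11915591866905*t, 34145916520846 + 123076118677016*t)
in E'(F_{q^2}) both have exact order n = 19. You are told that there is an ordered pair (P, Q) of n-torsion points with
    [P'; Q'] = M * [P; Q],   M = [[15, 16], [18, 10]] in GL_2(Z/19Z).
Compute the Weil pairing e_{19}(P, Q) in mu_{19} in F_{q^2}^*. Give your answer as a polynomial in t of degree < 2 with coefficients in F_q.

Under M = [[15,16],[18,10]] in GL_2(Z/19), e_{19}(P',Q') = e_{19}(P,Q)^(15*10-16*18 mod 19).
Inverting 14 mod 19: 15. Thus e_{19}(P,Q) = e(P',Q')^{15}.
5-bit Miller (10011) on E'/F_{186724456521313} with a'=0, b'=186135570412564: accumulate tangent/chord ratios at Q'+S and P'+S'.
So e_{19}(P',Q') = 52647049770849 + 19544705056764*t.
Raise to 15: e(P,Q) = 92500774028971 + 67267034605003*t in mu_{19}.

92500774028971 + 67267034605003*t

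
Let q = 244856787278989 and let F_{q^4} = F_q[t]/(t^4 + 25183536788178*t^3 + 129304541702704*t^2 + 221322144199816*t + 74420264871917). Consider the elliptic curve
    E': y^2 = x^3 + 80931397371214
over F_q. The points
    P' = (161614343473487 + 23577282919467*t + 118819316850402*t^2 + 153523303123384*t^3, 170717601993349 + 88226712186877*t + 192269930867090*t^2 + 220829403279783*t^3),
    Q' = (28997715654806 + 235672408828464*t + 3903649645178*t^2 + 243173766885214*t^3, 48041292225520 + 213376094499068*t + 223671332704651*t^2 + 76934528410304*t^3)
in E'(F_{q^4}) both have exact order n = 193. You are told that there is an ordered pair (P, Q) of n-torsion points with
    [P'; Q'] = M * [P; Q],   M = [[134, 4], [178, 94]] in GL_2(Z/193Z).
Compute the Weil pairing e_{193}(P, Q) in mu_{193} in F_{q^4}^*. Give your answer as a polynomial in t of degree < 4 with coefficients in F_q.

e_{193} is bilinear + alternating on E[193], so e_{193}(134*P + 4*Q, 178*P + 94*Q) = e_{193}(P,Q)^(134*94-4*178).
So e_{193}(P,Q) = e_{193}(P',Q')^{40}, since 111*40 = 1 mod 193.
n = 193 = (11000001)_2 (8 bits, wt 3); accumulate f_{193,P'}(Q'+S)/f_{193,P'}(S) along the 7-step ladder.
f_P(D_Q)/f_Q(D_P) = 64830335023518 + 119527163964997*t + 172189632723248*t^2 + 121823350265881*t^3.
Thus e_{193}(P,Q) = 183669267070706 + 37473662529744*t + 235862952914243*t^2 + 206352916859077*t^3.

183669267070706 + 37473662529744*t + 235862952914243*t^2 + 206352916859077*t^3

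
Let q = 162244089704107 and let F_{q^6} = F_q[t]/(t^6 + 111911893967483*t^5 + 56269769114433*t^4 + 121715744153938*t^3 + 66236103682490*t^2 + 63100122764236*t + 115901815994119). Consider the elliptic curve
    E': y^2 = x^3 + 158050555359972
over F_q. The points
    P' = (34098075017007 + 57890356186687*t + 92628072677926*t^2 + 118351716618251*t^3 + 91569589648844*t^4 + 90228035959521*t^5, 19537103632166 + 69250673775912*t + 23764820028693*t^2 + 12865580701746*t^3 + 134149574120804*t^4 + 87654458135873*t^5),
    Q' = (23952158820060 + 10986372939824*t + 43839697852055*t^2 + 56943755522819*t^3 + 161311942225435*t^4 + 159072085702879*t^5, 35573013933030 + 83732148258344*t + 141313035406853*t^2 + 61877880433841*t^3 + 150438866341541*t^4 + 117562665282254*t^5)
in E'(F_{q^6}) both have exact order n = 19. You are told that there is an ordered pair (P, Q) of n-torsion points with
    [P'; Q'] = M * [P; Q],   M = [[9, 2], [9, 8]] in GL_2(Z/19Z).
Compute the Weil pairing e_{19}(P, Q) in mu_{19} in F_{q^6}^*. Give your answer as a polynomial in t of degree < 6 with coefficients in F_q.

3885509425086 + 118885454483830*t + 38500739897726*t^2 + 101120749735148*t^3 + 110464806381692*t^4 + 11021331959751*t^5

e_{19} is bilinear + alternating on E[19], so e_{19}(9*P + 2*Q, 9*P + 8*Q) = e_{19}(P,Q)^(9*8-2*9).
Hence e(P,Q) = e(P',Q')^{6} where 6 = 16^{-1} mod 19.
n = 19 = (10011)_2 (5 bits, wt 3); accumulate f_{19,P'}(Q'+S)/f_{19,P'}(S) along the 4-step ladder.
So e_{19}(P',Q') = 12336821620195 + 44027793696131*t + 10444869164893*t^2 + 22516358301402*t^3 + 10174053635923*t^4 + 105933498272895*t^5.
Finally e_{19}(P,Q) = 3885509425086 + 118885454483830*t + 38500739897726*t^2 + 101120749735148*t^3 + 110464806381692*t^4 + 11021331959751*t^5.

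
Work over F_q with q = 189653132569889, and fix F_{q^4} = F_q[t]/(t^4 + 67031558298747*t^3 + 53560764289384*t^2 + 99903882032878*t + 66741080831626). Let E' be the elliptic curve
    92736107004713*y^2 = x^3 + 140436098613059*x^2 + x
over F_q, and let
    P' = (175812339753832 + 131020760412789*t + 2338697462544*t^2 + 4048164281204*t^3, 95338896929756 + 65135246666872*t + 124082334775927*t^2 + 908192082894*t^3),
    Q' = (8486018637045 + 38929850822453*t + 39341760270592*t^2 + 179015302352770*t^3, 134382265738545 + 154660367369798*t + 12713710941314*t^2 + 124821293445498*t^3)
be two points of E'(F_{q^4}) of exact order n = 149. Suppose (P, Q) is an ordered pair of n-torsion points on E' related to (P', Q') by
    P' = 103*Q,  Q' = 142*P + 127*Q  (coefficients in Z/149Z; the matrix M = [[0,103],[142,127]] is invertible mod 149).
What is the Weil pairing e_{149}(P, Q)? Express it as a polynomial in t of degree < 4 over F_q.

Alternating bilinearity on E[149] (values in mu_{149} in F_{189653132569889^4}) gives e(P',Q') = e(P,Q)^det(M).
0*127 - 103*142 = -14626; reduced mod 149: det = 125, inverse 31.
Montgomery->Weierstrass: x_W = 22672287054596*x+162200516741866, y_W=22672287054596*y on F_{189653132569889}; lands on y^2=x^3+57713517935807*x+88746754757822.
Run Miller on y^2=x^3+57713517935807*x+88746754757822 over F_{189653132569889}: ladder 10010101 (8 bits); e = f_P(D_Q)/f_Q(D_P).
Miller gives e_{149}(P',Q') = 2930404239067 + 151890615507873*t + 46155857147101*t^2 + 96989211503246*t^3 in F_{189653132569889^4}.
(2930404239067 + 151890615507873*t + 46155857147101*t^2 + 96989211503246*t^3)^{31} mod (189653132569889,f) = 43234208159447 + 43539742077453*t + 113311988755209*t^2 + 117680314632182*t^3.

43234208159447 + 43539742077453*t + 113311988755209*t^2 + 117680314632182*t^3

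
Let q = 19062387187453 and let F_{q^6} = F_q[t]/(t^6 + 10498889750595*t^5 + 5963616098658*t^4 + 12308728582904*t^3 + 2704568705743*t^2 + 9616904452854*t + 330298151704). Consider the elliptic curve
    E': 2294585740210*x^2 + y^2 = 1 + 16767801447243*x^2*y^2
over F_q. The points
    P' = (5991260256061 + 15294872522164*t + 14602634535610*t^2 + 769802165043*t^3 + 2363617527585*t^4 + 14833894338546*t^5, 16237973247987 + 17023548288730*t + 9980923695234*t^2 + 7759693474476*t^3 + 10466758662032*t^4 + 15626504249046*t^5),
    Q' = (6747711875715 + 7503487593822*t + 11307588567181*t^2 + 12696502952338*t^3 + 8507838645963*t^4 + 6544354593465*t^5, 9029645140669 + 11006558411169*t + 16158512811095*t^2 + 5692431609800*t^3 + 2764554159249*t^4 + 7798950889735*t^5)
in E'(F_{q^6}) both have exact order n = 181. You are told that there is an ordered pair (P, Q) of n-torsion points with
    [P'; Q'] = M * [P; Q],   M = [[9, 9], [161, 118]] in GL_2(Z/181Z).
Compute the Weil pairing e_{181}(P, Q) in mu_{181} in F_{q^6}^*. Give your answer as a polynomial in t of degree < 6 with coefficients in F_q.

6419902316445 + 8459834835066*t + 16219503663340*t^2 + 5018284879321*t^3 + 6025804545019*t^4 + 17432400649121*t^5

e_{181} is bilinear + alternating on E[181], so e_{181}(9*P + 9*Q, 161*P + 118*Q) = e_{181}(P,Q)^(9*118-9*161).
det M = 9*118 - 9*161 = -387 = 156 (mod 181); 156^{-1} = 152 (mod 181).
Edwards a_E,d_E -> Montgomery A=0,B=752891166671 -> Weierstrass 17751022465012,0 via alpha=0,beta=1147292870105.
Build f_{181,P'} and f_{181,Q'} via the 8-bit ladder of 181=10110101_2; evaluate at shifted divisors; quotient in F_{19062387187453^6}.
The quotient is 12757486365976 + 5294626992054*t + 15082577366181*t^2 + 769547134721*t^3 + 12457845360281*t^4 + 10929847607662*t^5.
Hence e(P,Q) = 6419902316445 + 8459834835066*t + 16219503663340*t^2 + 5018284879321*t^3 + 6025804545019*t^4 + 17432400649121*t^5 in F_{19062387187453^6}^*.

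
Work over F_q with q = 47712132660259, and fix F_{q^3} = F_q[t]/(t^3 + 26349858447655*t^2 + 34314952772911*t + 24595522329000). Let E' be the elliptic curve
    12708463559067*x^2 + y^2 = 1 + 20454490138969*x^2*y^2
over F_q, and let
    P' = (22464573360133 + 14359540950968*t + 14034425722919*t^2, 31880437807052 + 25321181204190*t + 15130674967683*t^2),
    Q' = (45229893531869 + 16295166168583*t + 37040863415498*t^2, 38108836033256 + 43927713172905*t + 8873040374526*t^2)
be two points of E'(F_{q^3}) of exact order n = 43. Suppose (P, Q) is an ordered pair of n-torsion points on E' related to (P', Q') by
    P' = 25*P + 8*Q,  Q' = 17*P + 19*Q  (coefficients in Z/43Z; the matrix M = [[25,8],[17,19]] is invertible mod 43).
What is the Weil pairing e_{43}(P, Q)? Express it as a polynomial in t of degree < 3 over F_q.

21946767365914 + 10301719461517*t + 16554899218001*t^2

e_{43}(aP+bQ,cP+dQ) = e_{43}(P,Q)^(ad-bc); with (a,b,c,d)=(25,8,17,19) this gives the det-43 law.
det(M) mod 43 = 38; its inverse in (Z/43)^* is 17 (check: 38*17 mod 43 = 1).
Map (x,y)_Ed via u=(1+y)/(1-y), v=(1+y)/((1-y)x) to Montgomery A=43307365255075,B=46956236413265; then to (a',b')=(2789607647870,14881543760980).
Run Miller on y^2=x^3+2789607647870*x+14881543760980 over F_{47712132660259}: ladder 101011 (6 bits); e = f_P(D_Q)/f_Q(D_P).
So e_{43}(P',Q') = 3580059853255 + 17979440705104*t + 31318718711857*t^2.
(3580059853255 + 17979440705104*t + 31318718711857*t^2)^{17} mod (47712132660259,f) = 21946767365914 + 10301719461517*t + 16554899218001*t^2.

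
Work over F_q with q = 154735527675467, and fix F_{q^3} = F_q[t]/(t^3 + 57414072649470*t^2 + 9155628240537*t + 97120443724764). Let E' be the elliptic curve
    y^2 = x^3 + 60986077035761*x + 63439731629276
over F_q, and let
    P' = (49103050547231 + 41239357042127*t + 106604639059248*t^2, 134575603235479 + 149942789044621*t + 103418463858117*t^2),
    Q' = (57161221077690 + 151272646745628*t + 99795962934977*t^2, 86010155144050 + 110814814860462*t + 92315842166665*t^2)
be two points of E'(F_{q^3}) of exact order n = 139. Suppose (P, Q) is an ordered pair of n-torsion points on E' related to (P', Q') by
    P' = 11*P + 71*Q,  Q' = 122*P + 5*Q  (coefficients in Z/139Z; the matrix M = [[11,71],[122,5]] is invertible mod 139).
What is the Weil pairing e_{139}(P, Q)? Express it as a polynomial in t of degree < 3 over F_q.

15977739843084 + 36638545214409*t + 64438459528770*t^2

Since e_{139}(P,P)=e_{139}(Q,Q)=1 and e_{139}(Q,P)=e_{139}(P,Q)^{-1}, expanding e_{139}(11*P + 71*Q,122*P + 5*Q) leaves e(P,Q)^det(M).
11*5 - 71*122 = -8607; reduced mod 139: det = 11, inverse 38.
n = 139 = (10001011)_2 (8 bits, wt 4); accumulate f_{139,P'}(Q'+S)/f_{139,P'}(S) along the 7-step ladder.
e_{139}(P',Q') = 28898309051828 + 21740060312398*t + 138017794972262*t^2.
e_{139}(P,Q) = (28898309051828 + 21740060312398*t + 138017794972262*t^2)^{38} = 15977739843084 + 36638545214409*t + 64438459528770*t^2.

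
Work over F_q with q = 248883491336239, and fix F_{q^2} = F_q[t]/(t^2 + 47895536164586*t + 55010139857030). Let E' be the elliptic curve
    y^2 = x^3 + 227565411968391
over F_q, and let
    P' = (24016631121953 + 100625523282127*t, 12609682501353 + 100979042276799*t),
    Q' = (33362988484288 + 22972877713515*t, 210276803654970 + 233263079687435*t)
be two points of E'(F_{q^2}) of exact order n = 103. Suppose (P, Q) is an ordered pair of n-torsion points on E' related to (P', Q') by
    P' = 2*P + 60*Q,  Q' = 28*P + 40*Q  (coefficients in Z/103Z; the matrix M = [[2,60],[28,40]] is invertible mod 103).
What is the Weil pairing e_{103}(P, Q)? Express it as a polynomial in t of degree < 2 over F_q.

63031016417111 + 8590708465940*t

e_{103}(aP+bQ,cP+dQ) = e_{103}(P,Q)^(ad-bc); with (a,b,c,d)=(2,60,28,40) this gives the det-103 law.
Inverting 48 mod 103: 88. Thus e_{103}(P,Q) = e(P',Q')^{88}.
Miller loop for e_{103} over F_{248883491336239^2}: bits of 103 = 1100111; 6 double steps + 4 add steps, l/v at each.
f_P(D_Q)/f_Q(D_P) = 203030826283342 + 39180052894303*t.
Thus e_{103}(P,Q) = 63031016417111 + 8590708465940*t.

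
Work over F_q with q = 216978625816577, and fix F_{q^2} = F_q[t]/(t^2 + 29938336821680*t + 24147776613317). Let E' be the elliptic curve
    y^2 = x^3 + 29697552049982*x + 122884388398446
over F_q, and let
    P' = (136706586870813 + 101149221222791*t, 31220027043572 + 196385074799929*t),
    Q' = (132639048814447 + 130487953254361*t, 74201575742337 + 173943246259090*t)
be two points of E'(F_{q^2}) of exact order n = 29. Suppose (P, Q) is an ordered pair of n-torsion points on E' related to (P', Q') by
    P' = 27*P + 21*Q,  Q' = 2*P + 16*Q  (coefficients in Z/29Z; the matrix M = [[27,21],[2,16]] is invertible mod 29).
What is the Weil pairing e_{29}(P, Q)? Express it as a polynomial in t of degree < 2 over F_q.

180302681616438 + 14888035742101*t

Alternating bilinearity on E[29] (values in mu_{29} in F_{216978625816577^2}) gives e(P',Q') = e(P,Q)^det(M).
Hence e(P,Q) = e(P',Q')^{9} where 9 = 13^{-1} mod 29.
5-bit Miller (11101) on E'/F_{216978625816577} with a'=29697552049982, b'=122884388398446: accumulate tangent/chord ratios at Q'+S and P'+S'.
Miller gives e_{29}(P',Q') = 175768154996415 + 25731601079338*t in F_{216978625816577^2}.
e_{29}(P,Q) = (175768154996415 + 25731601079338*t)^{9} = 180302681616438 + 14888035742101*t.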